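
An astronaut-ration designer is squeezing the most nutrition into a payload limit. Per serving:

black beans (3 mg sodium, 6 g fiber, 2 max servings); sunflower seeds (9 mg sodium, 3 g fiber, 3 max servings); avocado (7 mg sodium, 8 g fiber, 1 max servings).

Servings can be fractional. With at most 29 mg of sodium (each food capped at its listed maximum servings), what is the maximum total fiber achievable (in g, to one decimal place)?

25.3 g

Fiber per mg sodium: black beans 2, avocado 1.143, sunflower seeds 0.3333.
Take 2 servings of black beans: uses 6 mg sodium, +12.0 g fiber (running total 12.0 g).
Take 1 serving of avocado: uses 7 mg sodium, +8.0 g fiber (running total 20.0 g).
Take 1.778 servings of sunflower seeds: uses 16 mg sodium, +5.3 g fiber (running total 25.3 g).
Filling greedily by fiber-per-mg sodium is optimal for one linear limit, giving 25.3 g.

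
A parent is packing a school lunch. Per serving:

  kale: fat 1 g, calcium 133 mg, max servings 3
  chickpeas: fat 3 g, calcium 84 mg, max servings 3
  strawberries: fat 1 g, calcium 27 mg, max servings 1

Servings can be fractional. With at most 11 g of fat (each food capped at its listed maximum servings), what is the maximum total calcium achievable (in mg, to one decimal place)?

623.0 mg

Calcium per g fat: kale 133, chickpeas 28, strawberries 27.
Take 3 servings of kale: uses 3 g fat, +399.0 mg calcium (running total 399.0 mg).
Take 2.667 servings of chickpeas: uses 8 g fat, +224.0 mg calcium (running total 623.0 mg).
Greedy by best ratio exhausts the fat allowance optimally: 623.0 mg.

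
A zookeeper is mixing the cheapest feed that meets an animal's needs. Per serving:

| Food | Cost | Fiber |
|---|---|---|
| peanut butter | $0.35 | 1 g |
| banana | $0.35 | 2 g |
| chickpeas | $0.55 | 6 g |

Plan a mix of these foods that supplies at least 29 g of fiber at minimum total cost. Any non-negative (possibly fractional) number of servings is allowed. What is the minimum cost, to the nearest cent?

Cost per g of fiber: chickpeas $0.0917, banana $0.1750, peanut butter $0.3500.
With no serving limits, use only chickpeas: 29 g / 6 g = 4.833 servings × $0.55 = $2.66.

$2.66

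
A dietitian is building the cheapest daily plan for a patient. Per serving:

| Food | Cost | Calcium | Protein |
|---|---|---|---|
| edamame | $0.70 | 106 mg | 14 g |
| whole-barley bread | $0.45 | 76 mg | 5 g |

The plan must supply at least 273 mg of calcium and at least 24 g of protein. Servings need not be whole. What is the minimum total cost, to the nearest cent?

$1.68

edamame only: max(273/106, 24/14) = 2.575 servings → $1.80.
whole-barley bread only: max(273/76, 24/5) = 4.8 servings → $2.16.
edamame + whole-barley bread with both tight: 0.8596 servings and 2.393 servings → $1.68.
Cheapest feasible corner: $1.68.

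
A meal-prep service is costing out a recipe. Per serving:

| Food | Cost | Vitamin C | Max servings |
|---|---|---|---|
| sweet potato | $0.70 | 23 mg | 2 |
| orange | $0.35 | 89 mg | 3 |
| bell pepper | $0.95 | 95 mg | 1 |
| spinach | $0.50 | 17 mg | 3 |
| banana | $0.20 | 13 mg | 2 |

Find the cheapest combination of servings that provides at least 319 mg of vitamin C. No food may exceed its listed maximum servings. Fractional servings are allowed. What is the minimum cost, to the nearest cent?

Cost per mg of vitamin C: orange $0.0039, bell pepper $0.0100, banana $0.0154, spinach $0.0294, sweet potato $0.0304.
Take 3 servings of orange: +267.0 mg vitamin C for $1.05 (total $1.05, still need 52.0 mg).
Take 0.5474 servings of bell pepper: +52.0 mg vitamin C for $0.52 (total $1.57, still need 0.0 mg).
Filling from the cheapest source first is optimal under one linear minimum: $1.57.

$1.57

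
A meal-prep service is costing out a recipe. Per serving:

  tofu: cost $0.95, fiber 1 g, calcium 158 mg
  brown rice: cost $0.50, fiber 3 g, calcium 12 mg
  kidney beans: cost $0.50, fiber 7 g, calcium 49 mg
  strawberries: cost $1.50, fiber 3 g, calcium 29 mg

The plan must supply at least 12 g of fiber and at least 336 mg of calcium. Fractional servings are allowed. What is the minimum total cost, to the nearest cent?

$2.32

A basic optimal solution has at most two foods positive. Try each food alone and each pair with both targets met exactly.
tofu only: max(12/1, 336/158) = 12 servings → $11.40.
brown rice only: max(12/3, 336/12) = 28 servings → $14.00.
kidney beans only: max(12/7, 336/49) = 6.857 servings → $3.43.
strawberries only: max(12/3, 336/29) = 11.59 servings → $17.38.
tofu + brown rice with both tight: 1.87 servings and 3.377 servings → $3.46.
tofu + kidney beans with both tight: 1.669 servings and 1.476 servings → $2.32.
tofu + strawberries with both tight: 1.483 servings and 3.506 servings → $6.67.
brown rice + kidney beans: intersection lies outside the first quadrant.
brown rice + strawberries: the both-tight solution has a negative serving — not a feasible corner.
kidney beans + strawberries with both targets exact would need a negative amount; discard.
So the least-cost plan costs $2.32.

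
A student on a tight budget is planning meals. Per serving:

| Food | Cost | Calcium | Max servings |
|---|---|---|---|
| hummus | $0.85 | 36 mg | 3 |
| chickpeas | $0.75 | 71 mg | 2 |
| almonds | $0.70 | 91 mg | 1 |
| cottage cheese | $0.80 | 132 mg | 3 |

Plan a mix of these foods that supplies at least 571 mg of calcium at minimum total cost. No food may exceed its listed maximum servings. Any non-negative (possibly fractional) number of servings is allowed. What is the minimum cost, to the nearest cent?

$3.99

Cost per mg of calcium: cottage cheese $0.0061, almonds $0.0077, chickpeas $0.0106, hummus $0.0236.
Take 3 servings of cottage cheese: +396.0 mg calcium for $2.40 (total $2.40, still need 175.0 mg).
Take 1 serving of almonds: +91.0 mg calcium for $0.70 (total $3.10, still need 84.0 mg).
Take 1.183 servings of chickpeas: +84.0 mg calcium for $0.89 (total $3.99, still need 0.0 mg).
Filling from the cheapest source first is optimal under one linear minimum: $3.99.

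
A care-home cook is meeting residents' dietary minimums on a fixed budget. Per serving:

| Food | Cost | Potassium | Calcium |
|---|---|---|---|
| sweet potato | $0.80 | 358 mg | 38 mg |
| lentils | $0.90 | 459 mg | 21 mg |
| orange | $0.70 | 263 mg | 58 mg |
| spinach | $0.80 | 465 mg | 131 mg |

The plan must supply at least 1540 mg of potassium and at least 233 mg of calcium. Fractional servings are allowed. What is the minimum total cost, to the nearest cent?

$2.65

A basic optimal solution has at most two foods positive. Try each food alone and each pair with both targets met exactly.
sweet potato only: max(1540/358, 233/38) = 6.132 servings → $4.91.
lentils only: max(1540/459, 233/21) = 11.1 servings → $9.99.
orange only: max(1540/263, 233/58) = 5.856 servings → $4.10.
spinach only: max(1540/465, 233/131) = 3.312 servings → $2.65.
sweet potato + lentils: the both-tight solution has a negative serving — not a feasible corner.
sweet potato + orange with both tight: 2.604 servings and 2.311 servings → $3.70.
sweet potato + spinach with both tight: 3.195 servings and 0.8517 servings → $3.24.
lentils + orange with both tight: 1.329 servings and 3.536 servings → $3.67.
lentils + spinach with both tight: 1.854 servings and 1.481 servings → $2.85.
orange + spinach: intersection lies outside the first quadrant.
Cheapest feasible corner: $2.65.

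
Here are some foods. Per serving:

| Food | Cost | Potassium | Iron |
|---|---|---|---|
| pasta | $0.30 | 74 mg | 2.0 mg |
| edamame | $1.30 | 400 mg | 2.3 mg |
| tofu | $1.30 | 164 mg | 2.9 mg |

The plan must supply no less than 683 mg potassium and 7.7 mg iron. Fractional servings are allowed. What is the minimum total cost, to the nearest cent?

$2.36

Two binding constraints pin down two serving amounts, so the optimal mix uses at most two foods. The candidates are each food alone (scaled to the tighter of potassium/iron) and each pair with both constraints tight.
pasta only: max(683/74, 7.7/2.0) = 9.23 servings → $2.77.
edamame only: max(683/400, 7.7/2.3) = 3.348 servings → $4.35.
tofu only: max(683/164, 7.7/2.9) = 4.165 servings → $5.41.
pasta + edamame with both tight: 2.396 servings and 1.264 servings → $2.36.
pasta + tofu: the both-tight solution has a negative serving — not a feasible corner.
edamame + tofu with both tight: 0.9171 servings and 1.928 servings → $3.70.
The minimum over all feasible corners is $2.36.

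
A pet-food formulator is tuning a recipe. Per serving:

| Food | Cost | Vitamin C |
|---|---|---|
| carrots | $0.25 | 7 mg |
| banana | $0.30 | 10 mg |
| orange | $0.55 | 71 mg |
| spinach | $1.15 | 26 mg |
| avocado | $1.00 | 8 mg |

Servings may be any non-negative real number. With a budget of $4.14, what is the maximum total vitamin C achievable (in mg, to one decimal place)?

Vitamin C per dollar: orange 129.1, banana 33.33, carrots 28, spinach 22.61, avocado 8.
With no serving limits, spend the whole cost allowance on orange: $4.14 / $0.55 × 71 mg = 534.4 mg.

534.4 mg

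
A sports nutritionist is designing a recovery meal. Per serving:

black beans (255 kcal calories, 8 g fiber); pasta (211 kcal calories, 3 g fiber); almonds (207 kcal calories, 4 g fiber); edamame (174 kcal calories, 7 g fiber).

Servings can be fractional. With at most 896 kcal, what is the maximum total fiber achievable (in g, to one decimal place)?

36.0 g

Fiber per kcal: edamame 0.04023, black beans 0.03137, almonds 0.01932, pasta 0.01422.
With no serving limits, spend the whole calories allowance on edamame: 896 kcal / 174 kcal × 7 g = 36.0 g.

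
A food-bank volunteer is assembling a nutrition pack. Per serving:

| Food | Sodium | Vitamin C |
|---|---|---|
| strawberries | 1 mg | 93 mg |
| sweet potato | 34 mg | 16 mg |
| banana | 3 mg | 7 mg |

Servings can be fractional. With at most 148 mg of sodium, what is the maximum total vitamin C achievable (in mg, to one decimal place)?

Vitamin C per mg sodium: strawberries 93, banana 2.333, sweet potato 0.4706.
With no serving limits, spend the whole sodium allowance on strawberries: 148 mg / 1 mg × 93 mg = 13764.0 mg.

13764.0 mg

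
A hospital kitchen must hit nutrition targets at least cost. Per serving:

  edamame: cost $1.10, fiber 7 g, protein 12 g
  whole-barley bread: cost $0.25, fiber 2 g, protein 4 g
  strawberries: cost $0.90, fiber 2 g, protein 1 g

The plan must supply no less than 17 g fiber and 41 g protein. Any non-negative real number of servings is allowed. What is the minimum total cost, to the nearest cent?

$2.56

edamame only: max(17/7, 41/12) = 3.417 servings → $3.76.
whole-barley bread only: max(17/2, 41/4) = 10.25 servings → $2.56.
strawberries only: max(17/2, 41/1) = 41 servings → $36.90.
edamame + whole-barley bread with both targets exact would need a negative amount; discard.
edamame + strawberries: intersection lies outside the first quadrant.
whole-barley bread + strawberries: the both-tight solution has a negative serving — not a feasible corner.
Cheapest feasible corner: $2.56.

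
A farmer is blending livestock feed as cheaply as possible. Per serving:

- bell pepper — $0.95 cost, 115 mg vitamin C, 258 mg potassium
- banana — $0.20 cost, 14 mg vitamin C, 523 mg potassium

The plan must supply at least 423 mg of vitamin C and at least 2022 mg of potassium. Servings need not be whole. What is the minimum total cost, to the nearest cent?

$3.68

Compare the cost at each extreme point of the feasible region.
bell pepper only: max(423/115, 2022/258) = 7.837 servings → $7.45.
banana only: max(423/14, 2022/523) = 30.21 servings → $6.04.
bell pepper + banana with both tight: 3.413 servings and 2.183 servings → $3.68.
The minimum over all feasible corners is $3.68.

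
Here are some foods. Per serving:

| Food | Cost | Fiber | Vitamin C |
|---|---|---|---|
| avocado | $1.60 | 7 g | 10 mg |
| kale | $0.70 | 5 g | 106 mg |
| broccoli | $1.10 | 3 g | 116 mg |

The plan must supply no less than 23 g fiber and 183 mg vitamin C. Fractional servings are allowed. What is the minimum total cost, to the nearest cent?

Check every corner: each single food scaled to meet both minima, and each pair solved so both constraints bind.
avocado only: max(23/7, 183/10) = 18.3 servings → $29.28.
kale only: max(23/5, 183/106) = 4.6 servings → $3.22.
broccoli only: max(23/3, 183/116) = 7.667 servings → $8.43.
avocado + kale with both tight: 2.201 servings and 1.519 servings → $4.58.
avocado + broccoli with both tight: 2.71 servings and 1.344 servings → $5.81.
kale + broccoli: the both-tight solution has a negative serving — not a feasible corner.
The minimum over all feasible corners is $3.22.

$3.22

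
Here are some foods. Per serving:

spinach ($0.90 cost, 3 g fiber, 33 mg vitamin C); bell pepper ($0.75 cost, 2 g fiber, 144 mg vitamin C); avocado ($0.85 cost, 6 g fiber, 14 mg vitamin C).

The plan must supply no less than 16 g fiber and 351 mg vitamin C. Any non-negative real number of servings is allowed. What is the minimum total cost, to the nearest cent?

$3.32

Minimising a linear cost over {fiber ≥ 16, vitamin C ≥ 351, servings ≥ 0} — the optimum is at a vertex, using one or two foods.
spinach only: max(16/3, 351/33) = 10.64 servings → $9.57.
bell pepper only: max(16/2, 351/144) = 8 servings → $6.00.
avocado only: max(16/6, 351/14) = 25.07 servings → $21.31.
spinach + bell pepper with both tight: 4.377 servings and 1.434 servings → $5.02.
spinach + avocado: intersection lies outside the first quadrant.
bell pepper + avocado with both tight: 2.251 servings and 1.916 servings → $3.32.
The minimum over all feasible corners is $3.32.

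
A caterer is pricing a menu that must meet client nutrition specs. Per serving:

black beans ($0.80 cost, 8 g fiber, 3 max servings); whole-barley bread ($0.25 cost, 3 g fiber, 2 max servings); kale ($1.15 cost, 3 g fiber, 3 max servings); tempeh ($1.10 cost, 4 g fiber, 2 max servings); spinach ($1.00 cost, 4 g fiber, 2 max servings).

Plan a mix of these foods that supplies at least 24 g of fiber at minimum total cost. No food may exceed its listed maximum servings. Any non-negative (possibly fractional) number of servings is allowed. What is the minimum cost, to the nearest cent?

Cost per g of fiber: whole-barley bread $0.0833, black beans $0.1000, spinach $0.2500, tempeh $0.2750, kale $0.3833.
Take 2 servings of whole-barley bread: +6.0 g fiber for $0.50 (total $0.50, still need 18.0 g).
Take 2.25 servings of black beans: +18.0 g fiber for $1.80 (total $2.30, still need 0.0 g).
Filling from the cheapest source first is optimal under one linear minimum: $2.30.

$2.30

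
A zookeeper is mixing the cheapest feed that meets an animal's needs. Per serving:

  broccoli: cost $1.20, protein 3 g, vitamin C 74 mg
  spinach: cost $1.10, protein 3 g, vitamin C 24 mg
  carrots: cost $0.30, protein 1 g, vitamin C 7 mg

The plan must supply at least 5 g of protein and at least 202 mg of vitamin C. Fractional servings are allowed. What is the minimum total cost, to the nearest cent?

$3.28

With two linear requirements the optimum uses one or two foods; enumerate the corners.
broccoli only: max(5/3, 202/74) = 2.73 servings → $3.28.
spinach only: max(5/3, 202/24) = 8.417 servings → $9.26.
carrots only: max(5/1, 202/7) = 28.86 servings → $8.66.
broccoli + spinach with both targets exact would need a negative amount; discard.
broccoli + carrots: intersection lies outside the first quadrant.
spinach + carrots: the both-tight solution has a negative serving — not a feasible corner.
So the least-cost plan costs $3.28.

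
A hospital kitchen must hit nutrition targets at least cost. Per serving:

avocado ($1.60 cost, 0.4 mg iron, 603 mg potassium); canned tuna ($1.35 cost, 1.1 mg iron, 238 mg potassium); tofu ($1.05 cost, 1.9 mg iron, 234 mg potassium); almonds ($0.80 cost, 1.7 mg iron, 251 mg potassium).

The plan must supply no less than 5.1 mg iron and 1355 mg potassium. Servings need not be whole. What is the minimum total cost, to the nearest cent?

$3.96

Compare the cost at each extreme point of the feasible region.
avocado only: max(5.1/0.4, 1355/603) = 12.75 servings → $20.40.
canned tuna only: max(5.1/1.1, 1355/238) = 5.693 servings → $7.69.
tofu only: max(5.1/1.9, 1355/234) = 5.791 servings → $6.08.
almonds only: max(5.1/1.7, 1355/251) = 5.398 servings → $4.32.
avocado + canned tuna with both tight: 0.4871 servings and 4.459 servings → $6.80.
avocado + tofu with both tight: 1.313 servings and 2.408 servings → $4.63.
avocado + almonds with both tight: 1.107 servings and 2.74 servings → $3.96.
canned tuna + tofu: intersection lies outside the first quadrant.
canned tuna + almonds: the both-tight solution has a negative serving — not a feasible corner.
tofu + almonds: the both-tight solution has a negative serving — not a feasible corner.
So the least-cost plan costs $3.96.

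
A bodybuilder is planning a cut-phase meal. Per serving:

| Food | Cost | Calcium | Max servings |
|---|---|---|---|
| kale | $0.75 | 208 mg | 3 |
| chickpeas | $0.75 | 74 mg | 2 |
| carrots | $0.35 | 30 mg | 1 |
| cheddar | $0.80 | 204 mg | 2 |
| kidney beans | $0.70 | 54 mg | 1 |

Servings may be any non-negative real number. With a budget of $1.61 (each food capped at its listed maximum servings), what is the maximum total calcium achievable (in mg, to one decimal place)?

446.5 mg

Calcium per dollar: kale 277.3, cheddar 255, chickpeas 98.67, carrots 85.71, kidney beans 77.14.
Take 2.147 servings of kale: spends $1.61, +446.5 mg calcium (running total 446.5 mg).
Filling greedily by calcium-per-dollar is optimal for one linear limit, giving 446.5 mg.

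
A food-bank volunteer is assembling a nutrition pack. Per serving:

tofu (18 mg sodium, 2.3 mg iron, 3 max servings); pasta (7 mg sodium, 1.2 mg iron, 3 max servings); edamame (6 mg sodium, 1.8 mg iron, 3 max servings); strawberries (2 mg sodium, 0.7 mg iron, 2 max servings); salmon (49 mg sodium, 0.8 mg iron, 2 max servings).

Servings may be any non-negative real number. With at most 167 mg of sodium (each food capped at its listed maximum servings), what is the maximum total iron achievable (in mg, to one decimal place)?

18.4 mg

Iron per mg sodium: strawberries 0.35, edamame 0.3, pasta 0.1714, tofu 0.1278, salmon 0.01633.
Take 2 servings of strawberries: uses 4 mg sodium, +1.4 mg iron (running total 1.4 mg).
Take 3 servings of edamame: uses 18 mg sodium, +5.4 mg iron (running total 6.8 mg).
Take 3 servings of pasta: uses 21 mg sodium, +3.6 mg iron (running total 10.4 mg).
Take 3 servings of tofu: uses 54 mg sodium, +6.9 mg iron (running total 17.3 mg).
Take 1.429 servings of salmon: uses 70 mg sodium, +1.1 mg iron (running total 18.4 mg).
Filling greedily by iron-per-mg sodium is optimal for one linear limit, giving 18.4 mg.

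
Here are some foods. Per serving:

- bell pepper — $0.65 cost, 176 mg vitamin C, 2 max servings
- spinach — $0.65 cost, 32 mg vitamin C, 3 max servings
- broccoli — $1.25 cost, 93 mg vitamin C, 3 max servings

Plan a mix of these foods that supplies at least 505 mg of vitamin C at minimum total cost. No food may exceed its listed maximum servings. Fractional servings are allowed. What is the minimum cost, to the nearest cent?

Cost per mg of vitamin C: bell pepper $0.0037, broccoli $0.0134, spinach $0.0203.
Take 2 servings of bell pepper: +352.0 mg vitamin C for $1.30 (total $1.30, still need 153.0 mg).
Take 1.645 servings of broccoli: +153.0 mg vitamin C for $2.06 (total $3.36, still need 0.0 mg).
Greedy by cheapest-per-mg is optimal for a single linear constraint, so the minimum cost is $3.36.

$3.36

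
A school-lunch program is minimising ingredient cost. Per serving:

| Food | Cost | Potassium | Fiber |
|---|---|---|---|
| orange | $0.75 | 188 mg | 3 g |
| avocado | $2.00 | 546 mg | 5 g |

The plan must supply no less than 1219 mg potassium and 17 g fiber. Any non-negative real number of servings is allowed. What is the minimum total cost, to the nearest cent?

At the optimum either one food covers both requirements or two foods hit both targets exactly; no other combination can be cheaper.
orange only: max(1219/188, 17/3) = 6.484 servings → $4.86.
avocado only: max(1219/546, 17/5) = 3.4 servings → $6.80.
orange + avocado with both tight: 4.566 servings and 0.6605 servings → $4.75.
Cheapest feasible corner: $4.75.

$4.75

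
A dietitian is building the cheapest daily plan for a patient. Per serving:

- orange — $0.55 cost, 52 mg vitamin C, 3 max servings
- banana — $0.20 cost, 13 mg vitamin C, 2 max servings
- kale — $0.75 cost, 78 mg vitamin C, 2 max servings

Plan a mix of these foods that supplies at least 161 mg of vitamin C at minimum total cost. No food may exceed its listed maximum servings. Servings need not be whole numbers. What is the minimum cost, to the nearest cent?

$1.55

Cost per mg of vitamin C: kale $0.0096, orange $0.0106, banana $0.0154.
Take 2 servings of kale: +156.0 mg vitamin C for $1.50 (total $1.50, still need 5.0 mg).
Take 0.09615 servings of orange: +5.0 mg vitamin C for $0.05 (total $1.55, still need 0.0 mg).
Greedy by cheapest-per-mg is optimal for a single linear constraint, so the minimum cost is $1.55.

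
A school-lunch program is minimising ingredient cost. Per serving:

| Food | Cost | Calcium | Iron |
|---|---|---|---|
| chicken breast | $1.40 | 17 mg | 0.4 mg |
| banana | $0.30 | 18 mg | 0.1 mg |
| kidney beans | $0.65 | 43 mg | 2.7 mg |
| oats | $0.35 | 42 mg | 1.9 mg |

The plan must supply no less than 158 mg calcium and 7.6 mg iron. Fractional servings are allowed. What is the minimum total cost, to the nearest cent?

$1.40

chicken breast only: max(158/17, 7.6/0.4) = 19 servings → $26.60.
banana only: max(158/18, 7.6/0.1) = 76 servings → $22.80.
kidney beans only: max(158/43, 7.6/2.7) = 3.674 servings → $2.39.
oats only: max(158/42, 7.6/1.9) = 4 servings → $1.40.
chicken breast + banana: the both-tight solution has a negative serving — not a feasible corner.
chicken breast + kidney beans with both tight: 3.477 servings and 2.3 servings → $6.36.
chicken breast + oats: intersection lies outside the first quadrant.
banana + kidney beans with both tight: 2.253 servings and 2.731 servings → $2.45.
banana + oats: the both-tight solution has a negative serving — not a feasible corner.
kidney beans + oats with both tight: 0.5994 servings and 3.148 servings → $1.49.
So the least-cost plan costs $1.40.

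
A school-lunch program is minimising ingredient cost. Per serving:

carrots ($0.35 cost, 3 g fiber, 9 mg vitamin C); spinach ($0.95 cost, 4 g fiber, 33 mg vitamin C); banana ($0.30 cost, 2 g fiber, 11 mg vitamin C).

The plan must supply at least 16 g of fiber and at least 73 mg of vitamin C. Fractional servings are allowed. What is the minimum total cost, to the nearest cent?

A basic optimal solution has at most two foods positive. Try each food alone and each pair with both targets met exactly.
carrots only: max(16/3, 73/9) = 8.111 servings → $2.84.
spinach only: max(16/4, 73/33) = 4 servings → $3.80.
banana only: max(16/2, 73/11) = 8 servings → $2.40.
carrots + spinach with both tight: 3.746 servings and 1.19 servings → $2.44.
carrots + banana with both tight: 2 servings and 5 servings → $2.20.
spinach + banana: intersection lies outside the first quadrant.
Cheapest feasible corner: $2.20.

$2.20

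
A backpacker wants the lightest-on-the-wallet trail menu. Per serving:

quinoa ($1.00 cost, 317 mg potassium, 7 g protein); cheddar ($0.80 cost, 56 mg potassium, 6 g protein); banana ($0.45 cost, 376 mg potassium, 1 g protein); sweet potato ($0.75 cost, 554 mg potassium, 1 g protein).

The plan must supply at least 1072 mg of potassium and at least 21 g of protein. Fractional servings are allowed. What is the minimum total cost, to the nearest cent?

$3.11

A basic optimal solution has at most two foods positive. Try each food alone and each pair with both targets met exactly.
quinoa only: max(1072/317, 21/7) = 3.382 servings → $3.38.
cheddar only: max(1072/56, 21/6) = 19.14 servings → $15.31.
banana only: max(1072/376, 21/1) = 21 servings → $9.45.
sweet potato only: max(1072/554, 21/1) = 21 servings → $15.75.
quinoa + cheddar: intersection lies outside the first quadrant.
quinoa + banana with both tight: 2.948 servings and 0.3659 servings → $3.11.
quinoa + sweet potato with both tight: 2.966 servings and 0.2379 servings → $3.14.
cheddar + banana with both tight: 3.102 servings and 2.389 servings → $3.56.
cheddar + sweet potato with both tight: 3.232 servings and 1.608 servings → $3.79.
banana + sweet potato: the both-tight solution has a negative serving — not a feasible corner.
Cheapest feasible corner: $3.11.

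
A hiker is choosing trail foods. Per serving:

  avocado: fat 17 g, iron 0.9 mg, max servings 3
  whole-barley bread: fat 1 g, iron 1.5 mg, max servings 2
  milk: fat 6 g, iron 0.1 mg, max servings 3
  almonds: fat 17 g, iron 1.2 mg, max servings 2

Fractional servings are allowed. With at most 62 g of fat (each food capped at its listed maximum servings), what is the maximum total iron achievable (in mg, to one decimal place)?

6.8 mg

Iron per g fat: whole-barley bread 1.5, almonds 0.07059, avocado 0.05294, milk 0.01667.
Take 2 servings of whole-barley bread: uses 2 g fat, +3.0 mg iron (running total 3.0 mg).
Take 2 servings of almonds: uses 34 g fat, +2.4 mg iron (running total 5.4 mg).
Take 1.529 servings of avocado: uses 26 g fat, +1.4 mg iron (running total 6.8 mg).
Filling greedily by iron-per-g fat is optimal for one linear limit, giving 6.8 mg.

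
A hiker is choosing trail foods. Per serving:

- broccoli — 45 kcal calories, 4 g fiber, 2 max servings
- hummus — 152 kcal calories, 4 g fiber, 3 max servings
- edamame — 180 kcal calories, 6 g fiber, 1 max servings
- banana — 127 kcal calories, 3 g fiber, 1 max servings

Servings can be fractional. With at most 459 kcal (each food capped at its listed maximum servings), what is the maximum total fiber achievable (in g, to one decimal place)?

Fiber per kcal: broccoli 0.08889, edamame 0.03333, hummus 0.02632, banana 0.02362.
Take 2 servings of broccoli: uses 90 kcal, +8.0 g fiber (running total 8.0 g).
Take 1 serving of edamame: uses 180 kcal, +6.0 g fiber (running total 14.0 g).
Take 1.243 servings of hummus: uses 189 kcal, +5.0 g fiber (running total 19.0 g).
Greedy by best ratio exhausts the calories allowance optimally: 19.0 g.

19.0 g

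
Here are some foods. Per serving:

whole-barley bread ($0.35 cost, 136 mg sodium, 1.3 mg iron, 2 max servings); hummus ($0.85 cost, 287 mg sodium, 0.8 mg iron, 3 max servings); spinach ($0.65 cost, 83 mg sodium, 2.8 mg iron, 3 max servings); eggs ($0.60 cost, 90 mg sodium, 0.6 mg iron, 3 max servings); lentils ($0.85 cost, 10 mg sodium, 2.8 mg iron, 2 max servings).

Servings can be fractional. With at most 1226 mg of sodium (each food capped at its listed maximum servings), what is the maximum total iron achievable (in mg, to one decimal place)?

Iron per mg sodium: lentils 0.28, spinach 0.03373, whole-barley bread 0.009559, eggs 0.006667, hummus 0.002787.
Take 2 servings of lentils: uses 20 mg sodium, +5.6 mg iron (running total 5.6 mg).
Take 3 servings of spinach: uses 249 mg sodium, +8.4 mg iron (running total 14.0 mg).
Take 2 servings of whole-barley bread: uses 272 mg sodium, +2.6 mg iron (running total 16.6 mg).
Take 3 servings of eggs: uses 270 mg sodium, +1.8 mg iron (running total 18.4 mg).
Take 1.446 servings of hummus: uses 415 mg sodium, +1.2 mg iron (running total 19.6 mg).
Filling greedily by iron-per-mg sodium is optimal for one linear limit, giving 19.6 mg.

19.6 mg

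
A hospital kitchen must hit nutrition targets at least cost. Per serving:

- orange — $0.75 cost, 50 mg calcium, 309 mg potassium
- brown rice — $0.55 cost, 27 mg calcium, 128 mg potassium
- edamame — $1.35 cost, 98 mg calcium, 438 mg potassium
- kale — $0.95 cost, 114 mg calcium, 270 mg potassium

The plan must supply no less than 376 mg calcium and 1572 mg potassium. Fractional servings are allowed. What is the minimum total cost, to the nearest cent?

Minimising a linear cost over {calcium ≥ 376, potassium ≥ 1572, servings ≥ 0} — the optimum is at a vertex, using one or two foods.
orange only: max(376/50, 1572/309) = 7.52 servings → $5.64.
brown rice only: max(376/27, 1572/128) = 13.93 servings → $7.66.
edamame only: max(376/98, 1572/438) = 3.837 servings → $5.18.
kale only: max(376/114, 1572/270) = 5.822 servings → $5.53.
orange + brown rice: the both-tight solution has a negative serving — not a feasible corner.
orange + edamame with both targets exact would need a negative amount; discard.
orange + kale with both tight: 3.576 servings and 1.73 servings → $4.33.
brown rice + edamame: intersection lies outside the first quadrant.
brown rice + kale with both tight: 10.64 servings and 0.7784 servings → $6.59.
edamame + kale with both tight: 3.31 servings and 0.453 servings → $4.90.
The minimum over all feasible corners is $4.33.

$4.33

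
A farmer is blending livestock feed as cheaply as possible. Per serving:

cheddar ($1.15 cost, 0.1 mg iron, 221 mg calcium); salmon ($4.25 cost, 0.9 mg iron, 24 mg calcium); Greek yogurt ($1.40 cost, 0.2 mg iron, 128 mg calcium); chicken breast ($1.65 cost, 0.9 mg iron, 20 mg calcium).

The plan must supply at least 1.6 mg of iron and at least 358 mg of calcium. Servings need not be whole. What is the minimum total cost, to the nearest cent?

A basic optimal solution has at most two foods positive. Try each food alone and each pair with both targets met exactly.
cheddar only: max(1.6/0.1, 358/221) = 16 servings → $18.40.
salmon only: max(1.6/0.9, 358/24) = 14.92 servings → $63.40.
Greek yogurt only: max(1.6/0.2, 358/128) = 8 servings → $11.20.
chicken breast only: max(1.6/0.9, 358/20) = 17.9 servings → $29.54.
cheddar + salmon with both tight: 1.444 servings and 1.617 servings → $8.53.
cheddar + Greek yogurt with both targets exact would need a negative amount; discard.
cheddar + chicken breast with both tight: 1.474 servings and 1.614 servings → $4.36.
salmon + Greek yogurt with both tight: 1.207 servings and 2.571 servings → $8.73.
salmon + chicken breast with both targets exact would need a negative amount; discard.
Greek yogurt + chicken breast with both tight: 2.61 servings and 1.198 servings → $5.63.
The minimum over all feasible corners is $4.36.

$4.36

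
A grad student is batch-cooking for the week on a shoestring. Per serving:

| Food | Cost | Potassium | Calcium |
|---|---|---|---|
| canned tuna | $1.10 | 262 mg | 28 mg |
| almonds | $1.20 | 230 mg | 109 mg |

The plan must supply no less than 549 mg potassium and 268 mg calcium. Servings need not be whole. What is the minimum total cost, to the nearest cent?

For a min-cost LP with two ≥-constraints, a basic feasible solution has at most two positive variables.
canned tuna only: max(549/262, 268/28) = 9.571 servings → $10.53.
almonds only: max(549/230, 268/109) = 2.459 servings → $2.95.
canned tuna + almonds with both targets exact would need a negative amount; discard.
Cheapest feasible corner: $2.95.

$2.95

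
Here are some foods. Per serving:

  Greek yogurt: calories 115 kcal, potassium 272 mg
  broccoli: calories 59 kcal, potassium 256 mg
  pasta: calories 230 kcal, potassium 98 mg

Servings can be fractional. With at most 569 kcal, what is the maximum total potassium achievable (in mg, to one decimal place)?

2468.9 mg

Potassium per kcal: broccoli 4.339, Greek yogurt 2.365, pasta 0.4261.
With no serving limits, spend the whole calories allowance on broccoli: 569 kcal / 59 kcal × 256 mg = 2468.9 mg.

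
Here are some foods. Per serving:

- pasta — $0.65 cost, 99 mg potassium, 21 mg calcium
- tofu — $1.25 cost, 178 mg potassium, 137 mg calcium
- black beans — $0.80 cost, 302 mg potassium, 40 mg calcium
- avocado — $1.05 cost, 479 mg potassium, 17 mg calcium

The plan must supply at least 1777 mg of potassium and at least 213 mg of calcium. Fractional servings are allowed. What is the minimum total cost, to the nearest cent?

An LP optimum is at a vertex; with two nutrient constraints at most two foods are used. Check each candidate.
pasta only: max(1777/99, 213/21) = 17.95 servings → $11.67.
tofu only: max(1777/178, 213/137) = 9.983 servings → $12.48.
black beans only: max(1777/302, 213/40) = 5.884 servings → $4.71.
avocado only: max(1777/479, 213/17) = 12.53 servings → $13.16.
pasta + tofu: the both-tight solution has a negative serving — not a feasible corner.
pasta + black beans with both targets exact would need a negative amount; discard.
pasta + avocado with both tight: 8.574 servings and 1.938 servings → $7.61.
tofu + black beans: intersection lies outside the first quadrant.
tofu + avocado with both tight: 1.147 servings and 3.283 servings → $4.88.
black beans + avocado with both tight: 5.12 servings and 0.4815 servings → $4.60.
The minimum over all feasible corners is $4.60.

$4.60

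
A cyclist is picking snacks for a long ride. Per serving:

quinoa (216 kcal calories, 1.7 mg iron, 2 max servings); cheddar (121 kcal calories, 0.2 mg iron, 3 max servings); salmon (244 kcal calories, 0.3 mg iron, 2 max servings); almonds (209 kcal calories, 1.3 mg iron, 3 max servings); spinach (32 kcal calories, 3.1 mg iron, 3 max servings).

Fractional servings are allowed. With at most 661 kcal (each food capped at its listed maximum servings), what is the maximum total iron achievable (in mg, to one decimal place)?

Iron per kcal: spinach 0.09688, quinoa 0.00787, almonds 0.00622, cheddar 0.001653, salmon 0.00123.
Take 3 servings of spinach: uses 96 kcal, +9.3 mg iron (running total 9.3 mg).
Take 2 servings of quinoa: uses 432 kcal, +3.4 mg iron (running total 12.7 mg).
Take 0.6364 servings of almonds: uses 133 kcal, +0.8 mg iron (running total 13.5 mg).
Filling greedily by iron-per-kcal is optimal for one linear limit, giving 13.5 mg.

13.5 mg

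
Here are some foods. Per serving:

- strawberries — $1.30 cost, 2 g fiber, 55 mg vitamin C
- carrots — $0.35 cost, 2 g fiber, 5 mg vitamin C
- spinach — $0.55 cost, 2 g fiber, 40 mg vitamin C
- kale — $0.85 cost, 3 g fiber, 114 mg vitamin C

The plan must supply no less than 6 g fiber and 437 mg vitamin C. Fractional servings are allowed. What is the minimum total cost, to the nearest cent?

$3.26

Check every corner: each single food scaled to meet both minima, and each pair solved so both constraints bind.
strawberries only: max(6/2, 437/55) = 7.945 servings → $10.33.
carrots only: max(6/2, 437/5) = 87.4 servings → $30.59.
spinach only: max(6/2, 437/40) = 10.93 servings → $6.01.
kale only: max(6/3, 437/114) = 3.833 servings → $3.26.
strawberries + carrots: the both-tight solution has a negative serving — not a feasible corner.
strawberries + spinach with both targets exact would need a negative amount; discard.
strawberries + kale: intersection lies outside the first quadrant.
carrots + spinach with both targets exact would need a negative amount; discard.
carrots + kale with both targets exact would need a negative amount; discard.
spinach + kale with both targets exact would need a negative amount; discard.
The minimum over all feasible corners is $3.26.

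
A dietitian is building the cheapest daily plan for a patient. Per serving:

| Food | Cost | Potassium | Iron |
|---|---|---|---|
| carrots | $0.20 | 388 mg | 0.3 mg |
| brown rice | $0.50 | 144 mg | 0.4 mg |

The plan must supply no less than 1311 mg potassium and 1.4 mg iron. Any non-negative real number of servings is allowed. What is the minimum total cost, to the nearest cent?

Check every corner: each single food scaled to meet both minima, and each pair solved so both constraints bind.
carrots only: max(1311/388, 1.4/0.3) = 4.667 servings → $0.93.
brown rice only: max(1311/144, 1.4/0.4) = 9.104 servings → $4.55.
carrots + brown rice with both tight: 2.882 servings and 1.338 servings → $1.25.
Cheapest feasible corner: $0.93.

$0.93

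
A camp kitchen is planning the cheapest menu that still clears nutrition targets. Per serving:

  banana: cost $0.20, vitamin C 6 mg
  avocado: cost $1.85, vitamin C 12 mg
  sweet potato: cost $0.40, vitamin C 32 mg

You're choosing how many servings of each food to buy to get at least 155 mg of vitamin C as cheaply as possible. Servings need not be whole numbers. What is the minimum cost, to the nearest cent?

$1.94

Cost per mg of vitamin C: sweet potato $0.0125, banana $0.0333, avocado $0.1542.
With no serving limits, use only sweet potato: 155 mg / 32 mg = 4.844 servings × $0.40 = $1.94.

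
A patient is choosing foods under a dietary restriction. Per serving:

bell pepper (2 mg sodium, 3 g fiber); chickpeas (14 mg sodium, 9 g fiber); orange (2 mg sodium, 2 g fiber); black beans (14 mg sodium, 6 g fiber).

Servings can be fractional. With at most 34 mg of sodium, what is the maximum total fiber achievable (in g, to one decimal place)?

51.0 g

Fiber per mg sodium: bell pepper 1.5, orange 1, chickpeas 0.6429, black beans 0.4286.
With no serving limits, spend the whole sodium allowance on bell pepper: 34 mg / 2 mg × 3 g = 51.0 g.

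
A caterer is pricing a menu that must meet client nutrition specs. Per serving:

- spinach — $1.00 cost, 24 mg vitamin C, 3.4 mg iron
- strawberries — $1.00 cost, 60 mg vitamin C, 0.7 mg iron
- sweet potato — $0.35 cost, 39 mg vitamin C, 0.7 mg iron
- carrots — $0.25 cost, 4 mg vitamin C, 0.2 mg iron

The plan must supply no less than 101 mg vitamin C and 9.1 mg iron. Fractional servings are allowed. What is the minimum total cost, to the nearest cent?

An LP optimum is at a vertex; with two nutrient constraints at most two foods are used. Check each candidate.
spinach only: max(101/24, 9.1/3.4) = 4.208 servings → $4.21.
strawberries only: max(101/60, 9.1/0.7) = 13 servings → $13.00.
sweet potato only: max(101/39, 9.1/0.7) = 13 servings → $4.55.
carrots only: max(101/4, 9.1/0.2) = 45.5 servings → $11.38.
spinach + strawberries with both tight: 2.539 servings and 0.6677 servings → $3.21.
spinach + sweet potato with both tight: 2.454 servings and 1.079 servings → $2.83.
spinach + carrots with both tight: 1.841 servings and 14.2 servings → $5.39.
strawberries + sweet potato with both targets exact would need a negative amount; discard.
strawberries + carrots with both targets exact would need a negative amount; discard.
sweet potato + carrots: the both-tight solution has a negative serving — not a feasible corner.
The minimum over all feasible corners is $2.83.

$2.83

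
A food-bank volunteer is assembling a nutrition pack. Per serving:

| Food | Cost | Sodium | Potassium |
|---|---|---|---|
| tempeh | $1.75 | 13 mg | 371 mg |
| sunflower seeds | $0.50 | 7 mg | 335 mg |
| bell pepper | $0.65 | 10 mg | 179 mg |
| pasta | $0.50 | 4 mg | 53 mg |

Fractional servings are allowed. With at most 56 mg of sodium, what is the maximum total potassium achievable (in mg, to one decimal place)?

Potassium per mg sodium: sunflower seeds 47.86, tempeh 28.54, bell pepper 17.9, pasta 13.25.
With no serving limits, spend the whole sodium allowance on sunflower seeds: 56 mg / 7 mg × 335 mg = 2680.0 mg.

2680.0 mg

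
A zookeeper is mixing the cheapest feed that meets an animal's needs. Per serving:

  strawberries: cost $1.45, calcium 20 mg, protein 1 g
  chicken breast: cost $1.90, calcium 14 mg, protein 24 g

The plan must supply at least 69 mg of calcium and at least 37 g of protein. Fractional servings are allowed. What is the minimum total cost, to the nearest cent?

A basic optimal solution has at most two foods positive. Try each food alone and each pair with both targets met exactly.
strawberries only: max(69/20, 37/1) = 37 servings → $53.65.
chicken breast only: max(69/14, 37/24) = 4.929 servings → $9.36.
strawberries + chicken breast with both tight: 2.442 servings and 1.44 servings → $6.28.
Cheapest feasible corner: $6.28.

$6.28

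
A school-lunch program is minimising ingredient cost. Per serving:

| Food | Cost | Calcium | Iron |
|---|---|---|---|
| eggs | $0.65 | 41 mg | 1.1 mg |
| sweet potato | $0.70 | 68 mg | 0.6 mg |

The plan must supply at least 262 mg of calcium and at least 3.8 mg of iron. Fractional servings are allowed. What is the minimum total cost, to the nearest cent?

Compare the cost at each extreme point of the feasible region.
eggs only: max(262/41, 3.8/1.1) = 6.39 servings → $4.15.
sweet potato only: max(262/68, 3.8/0.6) = 6.333 servings → $4.43.
eggs + sweet potato with both tight: 2.016 servings and 2.637 servings → $3.16.
The minimum over all feasible corners is $3.16.

$3.16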